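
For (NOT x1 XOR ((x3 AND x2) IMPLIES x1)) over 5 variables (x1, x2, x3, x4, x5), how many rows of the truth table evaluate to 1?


Formula: (NOT x1 XOR ((x3 AND x2) IMPLIES x1)) over 5 vars (32 rows)
Evaluate each row (x1, x2, x3, x4, x5 as bits, MSB first):
  row 0 [00000]: (NOT 0 XOR ((0 AND 0) IMPLIES 0)) -> 0
  row 1 [00001]: (NOT 0 XOR ((0 AND 0) IMPLIES 0)) -> 0
  row 2 [00010]: (NOT 0 XOR ((0 AND 0) IMPLIES 0)) -> 0
  row 3 [00011]: (NOT 0 XOR ((0 AND 0) IMPLIES 0)) -> 0
  row 4 [00100]: (NOT 0 XOR ((1 AND 0) IMPLIES 0)) -> 0
  row 5 [00101]: (NOT 0 XOR ((1 AND 0) IMPLIES 0)) -> 0
  row 6 [00110]: (NOT 0 XOR ((1 AND 0) IMPLIES 0)) -> 0
  row 7 [00111]: (NOT 0 XOR ((1 AND 0) IMPLIES 0)) -> 0
  row 8 [01000]: (NOT 0 XOR ((0 AND 1) IMPLIES 0)) -> 0
  row 9 [01001]: (NOT 0 XOR ((0 AND 1) IMPLIES 0)) -> 0
  row 10 [01010]: (NOT 0 XOR ((0 AND 1) IMPLIES 0)) -> 0
  row 11 [01011]: (NOT 0 XOR ((0 AND 1) IMPLIES 0)) -> 0
  row 12 [01100]: (NOT 0 XOR ((1 AND 1) IMPLIES 0)) -> 1
  row 13 [01101]: (NOT 0 XOR ((1 AND 1) IMPLIES 0)) -> 1
  row 14 [01110]: (NOT 0 XOR ((1 AND 1) IMPLIES 0)) -> 1
  row 15 [01111]: (NOT 0 XOR ((1 AND 1) IMPLIES 0)) -> 1
  row 16 [10000]: (NOT 1 XOR ((0 AND 0) IMPLIES 1)) -> 1
  row 17 [10001]: (NOT 1 XOR ((0 AND 0) IMPLIES 1)) -> 1
  row 18 [10010]: (NOT 1 XOR ((0 AND 0) IMPLIES 1)) -> 1
  row 19 [10011]: (NOT 1 XOR ((0 AND 0) IMPLIES 1)) -> 1
  row 20 [10100]: (NOT 1 XOR ((1 AND 0) IMPLIES 1)) -> 1
  row 21 [10101]: (NOT 1 XOR ((1 AND 0) IMPLIES 1)) -> 1
  row 22 [10110]: (NOT 1 XOR ((1 AND 0) IMPLIES 1)) -> 1
  row 23 [10111]: (NOT 1 XOR ((1 AND 0) IMPLIES 1)) -> 1
  row 24 [11000]: (NOT 1 XOR ((0 AND 1) IMPLIES 1)) -> 1
  row 25 [11001]: (NOT 1 XOR ((0 AND 1) IMPLIES 1)) -> 1
  row 26 [11010]: (NOT 1 XOR ((0 AND 1) IMPLIES 1)) -> 1
  row 27 [11011]: (NOT 1 XOR ((0 AND 1) IMPLIES 1)) -> 1
  row 28 [11100]: (NOT 1 XOR ((1 AND 1) IMPLIES 1)) -> 1
  row 29 [11101]: (NOT 1 XOR ((1 AND 1) IMPLIES 1)) -> 1
  row 30 [11110]: (NOT 1 XOR ((1 AND 1) IMPLIES 1)) -> 1
  row 31 [11111]: (NOT 1 XOR ((1 AND 1) IMPLIES 1)) -> 1
Full result column, 8 rows per line (x1,x2 fixed per line; x3,x4,x5 runs 000..111 left to right):
  rows 0-7 [x1,x2=00]: 00000000  (ones: 0)
  rows 8-15 [x1,x2=01]: 00001111  (ones: 4)
  rows 16-23 [x1,x2=10]: 11111111  (ones: 8)
  rows 24-31 [x1,x2=11]: 11111111  (ones: 8)
Count of 1-rows = 0+4+8+8 = 20

20


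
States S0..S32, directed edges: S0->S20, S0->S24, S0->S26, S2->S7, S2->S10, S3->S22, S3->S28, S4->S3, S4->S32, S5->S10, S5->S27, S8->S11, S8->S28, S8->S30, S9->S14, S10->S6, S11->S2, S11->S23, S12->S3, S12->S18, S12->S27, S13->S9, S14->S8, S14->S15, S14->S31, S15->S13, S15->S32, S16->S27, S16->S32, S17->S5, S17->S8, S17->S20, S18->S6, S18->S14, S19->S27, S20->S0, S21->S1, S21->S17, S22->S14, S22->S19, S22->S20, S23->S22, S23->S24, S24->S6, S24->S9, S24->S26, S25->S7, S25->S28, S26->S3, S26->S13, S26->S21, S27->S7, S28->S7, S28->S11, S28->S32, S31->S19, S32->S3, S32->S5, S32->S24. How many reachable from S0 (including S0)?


BFS from S0:
  layer 0: {S0}
  layer 1: {S20, S24, S26}
  layer 2: {S3, S6, S9, S13, S21}
  layer 3: {S1, S14, S17, S22, S28}
  layer 4: {S5, S7, S8, S11, S15, S19, S31, S32}
  layer 5: {S2, S10, S23, S27, S30}
Reachable set: {S0, S1, S2, S3, S5, S6, S7, S8, S9, S10, S11, S13, S14, S15, S17, S19, S20, S21, S22, S23, S24, S26, S27, S28, S30, S31, S32}
Count = 27

27


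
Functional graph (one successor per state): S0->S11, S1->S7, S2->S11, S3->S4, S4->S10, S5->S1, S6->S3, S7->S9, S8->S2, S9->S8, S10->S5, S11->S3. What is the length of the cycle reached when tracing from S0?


Trace from S0 until a state repeats:
  S0 -> S11 -> S3 -> S4 -> S10 -> S5 -> S1 -> S7 -> S9 -> S8 -> S2 -> S11
S11 first seen at step 1, revisited at step 11.
Cycle length = 11 - 1 = 10

10


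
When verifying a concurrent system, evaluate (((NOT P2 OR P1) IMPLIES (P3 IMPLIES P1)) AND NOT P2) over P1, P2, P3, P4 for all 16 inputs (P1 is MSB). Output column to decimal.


Formula: (((NOT P2 OR P1) IMPLIES (P3 IMPLIES P1)) AND NOT P2) over P1, P2, P3, P4 (16 rows)
Evaluate each row (bits = P1,P2,P3,P4, MSB first):
  row 0 [0000]: (((NOT 0 OR 0) IMPLIES (0 IMPLIES 0)) AND NOT 0) -> 1
  row 1 [0001]: (((NOT 0 OR 0) IMPLIES (0 IMPLIES 0)) AND NOT 0) -> 1
  row 2 [0010]: (((NOT 0 OR 0) IMPLIES (1 IMPLIES 0)) AND NOT 0) -> 0
  row 3 [0011]: (((NOT 0 OR 0) IMPLIES (1 IMPLIES 0)) AND NOT 0) -> 0
  row 4 [0100]: (((NOT 1 OR 0) IMPLIES (0 IMPLIES 0)) AND NOT 1) -> 0
  row 5 [0101]: (((NOT 1 OR 0) IMPLIES (0 IMPLIES 0)) AND NOT 1) -> 0
  row 6 [0110]: (((NOT 1 OR 0) IMPLIES (1 IMPLIES 0)) AND NOT 1) -> 0
  row 7 [0111]: (((NOT 1 OR 0) IMPLIES (1 IMPLIES 0)) AND NOT 1) -> 0
  row 8 [1000]: (((NOT 0 OR 1) IMPLIES (0 IMPLIES 1)) AND NOT 0) -> 1
  row 9 [1001]: (((NOT 0 OR 1) IMPLIES (0 IMPLIES 1)) AND NOT 0) -> 1
  row 10 [1010]: (((NOT 0 OR 1) IMPLIES (1 IMPLIES 1)) AND NOT 0) -> 1
  row 11 [1011]: (((NOT 0 OR 1) IMPLIES (1 IMPLIES 1)) AND NOT 0) -> 1
  row 12 [1100]: (((NOT 1 OR 1) IMPLIES (0 IMPLIES 1)) AND NOT 1) -> 0
  row 13 [1101]: (((NOT 1 OR 1) IMPLIES (0 IMPLIES 1)) AND NOT 1) -> 0
  row 14 [1110]: (((NOT 1 OR 1) IMPLIES (1 IMPLIES 1)) AND NOT 1) -> 0
  row 15 [1111]: (((NOT 1 OR 1) IMPLIES (1 IMPLIES 1)) AND NOT 1) -> 0
Full result column, 4 rows per line (P1,P2 fixed per line; P3,P4 runs 00..11 left to right):
  rows 0-3 [P1,P2=00]: 1100  = hex C
  rows 4-7 [P1,P2=01]: 0000  = hex 0
  rows 8-11 [P1,P2=10]: 1111  = hex F
  rows 12-15 [P1,P2=11]: 0000  = hex 0
Output column (row 0 .. row 15) = 1100000011110000
Output column grouped in 4s = 1100 0000 1111 0000 = 0xC0F0
Convert to decimal digit by digit (value = value*16 + digit):
  C -> 12
  12*16 + 0 = 192
  192*16 + 15 (F) = 3087
  3087*16 + 0 = 49392
Decimal = 49392

49392


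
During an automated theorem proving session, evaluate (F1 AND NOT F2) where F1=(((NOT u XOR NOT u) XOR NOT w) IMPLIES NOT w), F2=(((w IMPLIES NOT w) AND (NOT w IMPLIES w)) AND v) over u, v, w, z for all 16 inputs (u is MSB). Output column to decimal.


F1 = (((NOT u XOR NOT u) XOR NOT w) IMPLIES NOT w)
F2 = (((w IMPLIES NOT w) AND (NOT w IMPLIES w)) AND v)
Counterexample to F1=>F2 is where F1=1 and F2=0.
Evaluate each row (bits = u,v,w,z, MSB first):
  row 0 [0000]: F1=1 F2=0 -> F1&~F2 -> 1
  row 1 [0001]: F1=1 F2=0 -> F1&~F2 -> 1
  row 2 [0010]: F1=1 F2=0 -> F1&~F2 -> 1
  row 3 [0011]: F1=1 F2=0 -> F1&~F2 -> 1
  row 4 [0100]: F1=1 F2=0 -> F1&~F2 -> 1
  row 5 [0101]: F1=1 F2=0 -> F1&~F2 -> 1
  row 6 [0110]: F1=1 F2=0 -> F1&~F2 -> 1
  row 7 [0111]: F1=1 F2=0 -> F1&~F2 -> 1
  row 8 [1000]: F1=1 F2=0 -> F1&~F2 -> 1
  row 9 [1001]: F1=1 F2=0 -> F1&~F2 -> 1
  row 10 [1010]: F1=1 F2=0 -> F1&~F2 -> 1
  row 11 [1011]: F1=1 F2=0 -> F1&~F2 -> 1
  row 12 [1100]: F1=1 F2=0 -> F1&~F2 -> 1
  row 13 [1101]: F1=1 F2=0 -> F1&~F2 -> 1
  row 14 [1110]: F1=1 F2=0 -> F1&~F2 -> 1
  row 15 [1111]: F1=1 F2=0 -> F1&~F2 -> 1
Full result column, 4 rows per line (u,v fixed per line; w,z runs 00..11 left to right):
  rows 0-3 [u,v=00]: 1111  = hex F
  rows 4-7 [u,v=01]: 1111  = hex F
  rows 8-11 [u,v=10]: 1111  = hex F
  rows 12-15 [u,v=11]: 1111  = hex F
Counterexample vector (row 0 .. row 15) = 1111111111111111
Output column grouped in 4s = 1111 1111 1111 1111 = 0xFFFF
Convert to decimal digit by digit (value = value*16 + digit):
  F -> 15
  15*16 + 15 (F) = 255
  255*16 + 15 (F) = 4095
  4095*16 + 15 (F) = 65535
Decimal = 65535

65535


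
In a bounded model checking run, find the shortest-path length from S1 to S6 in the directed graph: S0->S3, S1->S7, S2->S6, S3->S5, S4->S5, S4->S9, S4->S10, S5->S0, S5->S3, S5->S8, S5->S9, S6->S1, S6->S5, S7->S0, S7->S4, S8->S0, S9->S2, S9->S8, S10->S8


BFS layer-by-layer from S1:
  dist 0: {S1}
  dist 1: {S7}
  dist 2: {S0, S4}
  dist 3: {S3, S5, S9, S10}
  dist 4: {S2, S8}
  dist 5: {S6}
  -> S6 reached at distance 5
Shortest path length = 5

5


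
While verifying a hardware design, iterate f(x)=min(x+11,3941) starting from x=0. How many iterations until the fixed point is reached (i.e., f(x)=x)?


Step 1: x=0, cap=3941, increment=11
Step 2: x grows by 11 each step until capped at 3941; fixed point is x=3941
Step 3: iterations = ceil(3941/11) = 359

359


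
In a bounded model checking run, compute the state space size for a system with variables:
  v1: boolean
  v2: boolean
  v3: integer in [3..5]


State space = product of domain sizes of all variables.
Domain sizes:
  v1 (boolean): 2
  v2 (boolean): 2
  v3 (integer in [3..5]): 3
Product = 2 * 2 * 3 = 12

12


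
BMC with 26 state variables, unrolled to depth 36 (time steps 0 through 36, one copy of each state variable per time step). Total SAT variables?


BMC unrolls to depth k, creating one copy of each state var for steps 0..k.
Step count = 36 + 1 = 37 (steps 0 through 36)
Vars per step = 26
Total = 26 * 37 = 962

962


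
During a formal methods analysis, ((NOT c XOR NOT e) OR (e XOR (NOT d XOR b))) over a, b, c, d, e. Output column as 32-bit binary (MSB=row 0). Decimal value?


Formula: ((NOT c XOR NOT e) OR (e XOR (NOT d XOR b))) over a, b, c, d, e (32 rows)
Evaluate each row (bits = a,b,c,d,e, MSB first):
  row 0 [00000]: ((NOT 0 XOR NOT 0) OR (0 XOR (NOT 0 XOR 0))) -> 1
  row 1 [00001]: ((NOT 0 XOR NOT 1) OR (1 XOR (NOT 0 XOR 0))) -> 1
  row 2 [00010]: ((NOT 0 XOR NOT 0) OR (0 XOR (NOT 1 XOR 0))) -> 0
  row 3 [00011]: ((NOT 0 XOR NOT 1) OR (1 XOR (NOT 1 XOR 0))) -> 1
  row 4 [00100]: ((NOT 1 XOR NOT 0) OR (0 XOR (NOT 0 XOR 0))) -> 1
  row 5 [00101]: ((NOT 1 XOR NOT 1) OR (1 XOR (NOT 0 XOR 0))) -> 0
  row 6 [00110]: ((NOT 1 XOR NOT 0) OR (0 XOR (NOT 1 XOR 0))) -> 1
  row 7 [00111]: ((NOT 1 XOR NOT 1) OR (1 XOR (NOT 1 XOR 0))) -> 1
  row 8 [01000]: ((NOT 0 XOR NOT 0) OR (0 XOR (NOT 0 XOR 1))) -> 0
  row 9 [01001]: ((NOT 0 XOR NOT 1) OR (1 XOR (NOT 0 XOR 1))) -> 1
  row 10 [01010]: ((NOT 0 XOR NOT 0) OR (0 XOR (NOT 1 XOR 1))) -> 1
  row 11 [01011]: ((NOT 0 XOR NOT 1) OR (1 XOR (NOT 1 XOR 1))) -> 1
  row 12 [01100]: ((NOT 1 XOR NOT 0) OR (0 XOR (NOT 0 XOR 1))) -> 1
  row 13 [01101]: ((NOT 1 XOR NOT 1) OR (1 XOR (NOT 0 XOR 1))) -> 1
  row 14 [01110]: ((NOT 1 XOR NOT 0) OR (0 XOR (NOT 1 XOR 1))) -> 1
  row 15 [01111]: ((NOT 1 XOR NOT 1) OR (1 XOR (NOT 1 XOR 1))) -> 0
  row 16 [10000]: ((NOT 0 XOR NOT 0) OR (0 XOR (NOT 0 XOR 0))) -> 1
  row 17 [10001]: ((NOT 0 XOR NOT 1) OR (1 XOR (NOT 0 XOR 0))) -> 1
  row 18 [10010]: ((NOT 0 XOR NOT 0) OR (0 XOR (NOT 1 XOR 0))) -> 0
  row 19 [10011]: ((NOT 0 XOR NOT 1) OR (1 XOR (NOT 1 XOR 0))) -> 1
  row 20 [10100]: ((NOT 1 XOR NOT 0) OR (0 XOR (NOT 0 XOR 0))) -> 1
  row 21 [10101]: ((NOT 1 XOR NOT 1) OR (1 XOR (NOT 0 XOR 0))) -> 0
  row 22 [10110]: ((NOT 1 XOR NOT 0) OR (0 XOR (NOT 1 XOR 0))) -> 1
  row 23 [10111]: ((NOT 1 XOR NOT 1) OR (1 XOR (NOT 1 XOR 0))) -> 1
  row 24 [11000]: ((NOT 0 XOR NOT 0) OR (0 XOR (NOT 0 XOR 1))) -> 0
  row 25 [11001]: ((NOT 0 XOR NOT 1) OR (1 XOR (NOT 0 XOR 1))) -> 1
  row 26 [11010]: ((NOT 0 XOR NOT 0) OR (0 XOR (NOT 1 XOR 1))) -> 1
  row 27 [11011]: ((NOT 0 XOR NOT 1) OR (1 XOR (NOT 1 XOR 1))) -> 1
  row 28 [11100]: ((NOT 1 XOR NOT 0) OR (0 XOR (NOT 0 XOR 1))) -> 1
  row 29 [11101]: ((NOT 1 XOR NOT 1) OR (1 XOR (NOT 0 XOR 1))) -> 1
  row 30 [11110]: ((NOT 1 XOR NOT 0) OR (0 XOR (NOT 1 XOR 1))) -> 1
  row 31 [11111]: ((NOT 1 XOR NOT 1) OR (1 XOR (NOT 1 XOR 1))) -> 0
Full result column, 4 rows per line (a,b,c fixed per line; d,e runs 00..11 left to right):
  rows 0-3 [a,b,c=000]: 1101  = hex D
  rows 4-7 [a,b,c=001]: 1011  = hex B
  rows 8-11 [a,b,c=010]: 0111  = hex 7
  rows 12-15 [a,b,c=011]: 1110  = hex E
  rows 16-19 [a,b,c=100]: 1101  = hex D
  rows 20-23 [a,b,c=101]: 1011  = hex B
  rows 24-27 [a,b,c=110]: 0111  = hex 7
  rows 28-31 [a,b,c=111]: 1110  = hex E
Output column (row 0 .. row 31) = 11011011011111101101101101111110
Output column grouped in 4s = 1101 1011 0111 1110 1101 1011 0111 1110 = 0xDB7EDB7E
Convert to decimal digit by digit (value = value*16 + digit):
  D -> 13
  13*16 + 11 (B) = 219
  219*16 + 7 = 3511
  3511*16 + 14 (E) = 56190
  56190*16 + 13 (D) = 899053
  899053*16 + 11 (B) = 14384859
  14384859*16 + 7 = 230157751
  230157751*16 + 14 (E) = 3682524030
Decimal = 3682524030

3682524030


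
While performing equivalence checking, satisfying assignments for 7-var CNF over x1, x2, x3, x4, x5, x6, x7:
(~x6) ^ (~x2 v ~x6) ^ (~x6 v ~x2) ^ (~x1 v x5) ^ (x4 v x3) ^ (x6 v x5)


CNF with 6 clauses over 7 vars (128 assignments).
An assignment satisfies CNF iff every clause has >=1 true literal.
Check each row (bits = x1,x2,x3,x4,x5,x6,x7; clause T/F shown):
  row 0 [0000000]: clauses=TTTTFF -> 0
  row 1 [0000001]: clauses=TTTTFF -> 0
  row 2 [0000010]: clauses=FTTTFT -> 0
  row 3 [0000011]: clauses=FTTTFT -> 0
  row 4 [0000100]: clauses=TTTTFT -> 0
  (every remaining row is evaluated the same way; all 128 results are listed next)
Full result column, 8 rows per line (x1,x2,x3,x4 fixed per line; x5,x6,x7 runs 000..111 left to right):
  rows 0-7 [x1,x2,x3,x4=0000]: 00000000  (ones: 0)
  rows 8-15 [x1,x2,x3,x4=0001]: 00001100  (ones: 2)
  rows 16-23 [x1,x2,x3,x4=0010]: 00001100  (ones: 2)
  rows 24-31 [x1,x2,x3,x4=0011]: 00001100  (ones: 2)
  rows 32-39 [x1,x2,x3,x4=0100]: 00000000  (ones: 0)
  rows 40-47 [x1,x2,x3,x4=0101]: 00001100  (ones: 2)
  rows 48-55 [x1,x2,x3,x4=0110]: 00001100  (ones: 2)
  rows 56-63 [x1,x2,x3,x4=0111]: 00001100  (ones: 2)
  rows 64-71 [x1,x2,x3,x4=1000]: 00000000  (ones: 0)
  rows 72-79 [x1,x2,x3,x4=1001]: 00001100  (ones: 2)
  rows 80-87 [x1,x2,x3,x4=1010]: 00001100  (ones: 2)
  rows 88-95 [x1,x2,x3,x4=1011]: 00001100  (ones: 2)
  rows 96-103 [x1,x2,x3,x4=1100]: 00000000  (ones: 0)
  rows 104-111 [x1,x2,x3,x4=1101]: 00001100  (ones: 2)
  rows 112-119 [x1,x2,x3,x4=1110]: 00001100  (ones: 2)
  rows 120-127 [x1,x2,x3,x4=1111]: 00001100  (ones: 2)
Satisfying assignments = 0+2+2+2+0+2+2+2+0+2+2+2+0+2+2+2 = 24

24


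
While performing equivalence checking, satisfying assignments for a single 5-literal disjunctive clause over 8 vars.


Step 1: Total=2^8=256
Step 2: Unsat when all 5 false: 2^3=8
Step 3: Sat=256-8=248

248


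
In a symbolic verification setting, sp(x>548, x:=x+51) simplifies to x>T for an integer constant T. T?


Formula: sp(P, x:=E) = exists old_x. (x = E[old_x/x]) AND P[old_x/x] (old_x is the value of x before the assignment; eliminate old_x by solving x = E[old_x/x] for old_x)
Step 1: Precondition P: x>548, i.e. old_x > 548
Step 2: Assignment gives x = old_x + 51, so old_x = x - 51
Step 3: Substitute into P: x - 51 > 548
Step 4: Simplify: x > 548+51 = 599

599


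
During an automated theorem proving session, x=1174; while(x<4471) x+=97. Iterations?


Step 1: x goes from 1174 toward 4471 by 97; the body runs while x<4471, so iterations = ceil((bound-start)/step)
Step 2: Distance=3297
Step 3: ceil(3297/97)=34

34


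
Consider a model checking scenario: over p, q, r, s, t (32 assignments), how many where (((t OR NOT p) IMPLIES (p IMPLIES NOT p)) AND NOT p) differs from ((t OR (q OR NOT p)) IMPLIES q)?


F1 = (((t OR NOT p) IMPLIES (p IMPLIES NOT p)) AND NOT p)
F2 = ((t OR (q OR NOT p)) IMPLIES q)
Evaluate both on each of 32 rows (bits = p,q,r,s,t):
  row 0 [00000]: F1=1 F2=0 (differ) -> 1
  row 1 [00001]: F1=1 F2=0 (differ) -> 1
  row 2 [00010]: F1=1 F2=0 (differ) -> 1
  row 3 [00011]: F1=1 F2=0 (differ) -> 1
  row 4 [00100]: F1=1 F2=0 (differ) -> 1
  row 5 [00101]: F1=1 F2=0 (differ) -> 1
  row 6 [00110]: F1=1 F2=0 (differ) -> 1
  row 7 [00111]: F1=1 F2=0 (differ) -> 1
  row 8 [01000]: F1=1 F2=1 -> 0
  row 9 [01001]: F1=1 F2=1 -> 0
  row 10 [01010]: F1=1 F2=1 -> 0
  row 11 [01011]: F1=1 F2=1 -> 0
  row 12 [01100]: F1=1 F2=1 -> 0
  row 13 [01101]: F1=1 F2=1 -> 0
  row 14 [01110]: F1=1 F2=1 -> 0
  row 15 [01111]: F1=1 F2=1 -> 0
  row 16 [10000]: F1=0 F2=1 (differ) -> 1
  row 17 [10001]: F1=0 F2=0 -> 0
  row 18 [10010]: F1=0 F2=1 (differ) -> 1
  row 19 [10011]: F1=0 F2=0 -> 0
  row 20 [10100]: F1=0 F2=1 (differ) -> 1
  row 21 [10101]: F1=0 F2=0 -> 0
  row 22 [10110]: F1=0 F2=1 (differ) -> 1
  row 23 [10111]: F1=0 F2=0 -> 0
  row 24 [11000]: F1=0 F2=1 (differ) -> 1
  row 25 [11001]: F1=0 F2=1 (differ) -> 1
  row 26 [11010]: F1=0 F2=1 (differ) -> 1
  row 27 [11011]: F1=0 F2=1 (differ) -> 1
  row 28 [11100]: F1=0 F2=1 (differ) -> 1
  row 29 [11101]: F1=0 F2=1 (differ) -> 1
  row 30 [11110]: F1=0 F2=1 (differ) -> 1
  row 31 [11111]: F1=0 F2=1 (differ) -> 1
Full result column, 8 rows per line (p,q fixed per line; r,s,t runs 000..111 left to right):
  rows 0-7 [p,q=00]: 11111111  (ones: 8)
  rows 8-15 [p,q=01]: 00000000  (ones: 0)
  rows 16-23 [p,q=10]: 10101010  (ones: 4)
  rows 24-31 [p,q=11]: 11111111  (ones: 8)
Disagreements = 8+0+4+8 = 20

20


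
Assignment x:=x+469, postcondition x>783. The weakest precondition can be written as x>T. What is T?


Formula: wp(x:=E, P) = P[E/x] (substitute E for x in postcondition)
Step 1: Postcondition: x>783
Step 2: Substitute x+469 for x: x+469>783
Step 3: Solve for x: x > 783-469 = 314

314


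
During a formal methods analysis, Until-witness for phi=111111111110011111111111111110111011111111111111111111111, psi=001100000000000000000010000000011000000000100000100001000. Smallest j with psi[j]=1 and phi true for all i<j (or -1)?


(phi U psi) at 0: need smallest j with psi[j]=1 and phi[i]=1 for all i in [0,j).
Scan from step 0:
  step 0: phi=1, psi=0 -> continue
  step 1: phi=1, psi=0 -> continue
  step 2: psi=1 and phi held for [0,2) -> witness found
Witness step = 2

2


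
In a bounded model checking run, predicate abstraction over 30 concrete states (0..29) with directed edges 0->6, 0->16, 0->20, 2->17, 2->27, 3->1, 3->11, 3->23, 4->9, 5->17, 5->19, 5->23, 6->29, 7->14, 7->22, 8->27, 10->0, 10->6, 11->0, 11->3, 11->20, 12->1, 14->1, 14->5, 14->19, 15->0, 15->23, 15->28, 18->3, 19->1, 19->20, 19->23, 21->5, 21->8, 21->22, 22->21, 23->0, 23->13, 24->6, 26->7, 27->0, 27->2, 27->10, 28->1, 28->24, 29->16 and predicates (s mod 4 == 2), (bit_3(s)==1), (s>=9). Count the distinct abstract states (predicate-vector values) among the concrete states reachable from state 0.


BFS from 0:
Concrete reachable: {0, 6, 16, 20, 29}
Abstract via predicates (s mod 4 == 2), (bit_3(s)==1), (s>=9):
  (0,0,0) <- {0}
  (0,0,1) <- {16, 20}
  (0,1,1) <- {29}
  (1,0,0) <- {6}
Distinct abstract states = 4

4


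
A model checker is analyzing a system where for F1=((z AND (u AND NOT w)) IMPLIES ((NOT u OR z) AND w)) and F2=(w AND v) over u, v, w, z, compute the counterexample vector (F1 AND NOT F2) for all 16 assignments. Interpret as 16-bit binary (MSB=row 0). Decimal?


F1 = ((z AND (u AND NOT w)) IMPLIES ((NOT u OR z) AND w))
F2 = (w AND v)
Counterexample to F1=>F2 is where F1=1 and F2=0.
Evaluate each row (bits = u,v,w,z, MSB first):
  row 0 [0000]: F1=1 F2=0 -> F1&~F2 -> 1
  row 1 [0001]: F1=1 F2=0 -> F1&~F2 -> 1
  row 2 [0010]: F1=1 F2=0 -> F1&~F2 -> 1
  row 3 [0011]: F1=1 F2=0 -> F1&~F2 -> 1
  row 4 [0100]: F1=1 F2=0 -> F1&~F2 -> 1
  row 5 [0101]: F1=1 F2=0 -> F1&~F2 -> 1
  row 6 [0110]: F1=1 F2=1 -> F1&~F2 -> 0
  row 7 [0111]: F1=1 F2=1 -> F1&~F2 -> 0
  row 8 [1000]: F1=1 F2=0 -> F1&~F2 -> 1
  row 9 [1001]: F1=0 F2=0 -> F1&~F2 -> 0
  row 10 [1010]: F1=1 F2=0 -> F1&~F2 -> 1
  row 11 [1011]: F1=1 F2=0 -> F1&~F2 -> 1
  row 12 [1100]: F1=1 F2=0 -> F1&~F2 -> 1
  row 13 [1101]: F1=0 F2=0 -> F1&~F2 -> 0
  row 14 [1110]: F1=1 F2=1 -> F1&~F2 -> 0
  row 15 [1111]: F1=1 F2=1 -> F1&~F2 -> 0
Full result column, 4 rows per line (u,v fixed per line; w,z runs 00..11 left to right):
  rows 0-3 [u,v=00]: 1111  = hex F
  rows 4-7 [u,v=01]: 1100  = hex C
  rows 8-11 [u,v=10]: 1011  = hex B
  rows 12-15 [u,v=11]: 1000  = hex 8
Counterexample vector (row 0 .. row 15) = 1111110010111000
Output column grouped in 4s = 1111 1100 1011 1000 = 0xFCB8
Convert to decimal digit by digit (value = value*16 + digit):
  F -> 15
  15*16 + 12 (C) = 252
  252*16 + 11 (B) = 4043
  4043*16 + 8 = 64696
Decimal = 64696

64696


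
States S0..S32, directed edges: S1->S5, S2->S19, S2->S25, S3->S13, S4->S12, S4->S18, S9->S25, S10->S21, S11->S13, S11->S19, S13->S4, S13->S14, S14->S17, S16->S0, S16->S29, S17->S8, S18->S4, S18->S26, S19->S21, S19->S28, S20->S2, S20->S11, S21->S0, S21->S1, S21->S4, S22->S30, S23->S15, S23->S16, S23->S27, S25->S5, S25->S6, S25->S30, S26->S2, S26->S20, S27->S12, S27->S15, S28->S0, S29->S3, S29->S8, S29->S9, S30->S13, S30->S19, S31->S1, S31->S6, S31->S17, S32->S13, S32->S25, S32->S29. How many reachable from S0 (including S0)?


BFS from S0:
  layer 0: {S0}
Reachable set: {S0}
Count = 1

1


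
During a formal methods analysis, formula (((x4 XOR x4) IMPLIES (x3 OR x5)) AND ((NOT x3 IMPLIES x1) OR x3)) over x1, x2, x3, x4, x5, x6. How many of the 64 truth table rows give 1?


Formula: (((x4 XOR x4) IMPLIES (x3 OR x5)) AND ((NOT x3 IMPLIES x1) OR x3)) over 6 vars (64 rows)
Evaluate each row (x1, x2, x3, x4, x5, x6 as bits, MSB first):
  row 0 [000000]: (((0 XOR 0) IMPLIES (0 OR 0)) AND ((NOT 0 IMPLIES 0) OR 0)) -> 0
  row 1 [000001]: (((0 XOR 0) IMPLIES (0 OR 0)) AND ((NOT 0 IMPLIES 0) OR 0)) -> 0
  row 2 [000010]: (((0 XOR 0) IMPLIES (0 OR 1)) AND ((NOT 0 IMPLIES 0) OR 0)) -> 0
  row 3 [000011]: (((0 XOR 0) IMPLIES (0 OR 1)) AND ((NOT 0 IMPLIES 0) OR 0)) -> 0
  row 4 [000100]: (((1 XOR 1) IMPLIES (0 OR 0)) AND ((NOT 0 IMPLIES 0) OR 0)) -> 0
  (every remaining row is evaluated the same way; all 64 results are listed next)
Full result column, 8 rows per line (x1,x2,x3 fixed per line; x4,x5,x6 runs 000..111 left to right):
  rows 0-7 [x1,x2,x3=000]: 00000000  (ones: 0)
  rows 8-15 [x1,x2,x3=001]: 11111111  (ones: 8)
  rows 16-23 [x1,x2,x3=010]: 00000000  (ones: 0)
  rows 24-31 [x1,x2,x3=011]: 11111111  (ones: 8)
  rows 32-39 [x1,x2,x3=100]: 11111111  (ones: 8)
  rows 40-47 [x1,x2,x3=101]: 11111111  (ones: 8)
  rows 48-55 [x1,x2,x3=110]: 11111111  (ones: 8)
  rows 56-63 [x1,x2,x3=111]: 11111111  (ones: 8)
Count of 1-rows = 0+8+0+8+8+8+8+8 = 48

48


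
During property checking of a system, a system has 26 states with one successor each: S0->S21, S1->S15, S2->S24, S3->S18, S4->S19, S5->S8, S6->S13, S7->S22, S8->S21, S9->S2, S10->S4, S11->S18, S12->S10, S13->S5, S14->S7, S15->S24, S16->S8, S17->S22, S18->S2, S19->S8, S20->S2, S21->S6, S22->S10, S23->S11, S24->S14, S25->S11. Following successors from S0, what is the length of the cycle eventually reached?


Trace from S0 until a state repeats:
  S0 -> S21 -> S6 -> S13 -> S5 -> S8 -> S21
S21 first seen at step 1, revisited at step 6.
Cycle length = 6 - 1 = 5

5


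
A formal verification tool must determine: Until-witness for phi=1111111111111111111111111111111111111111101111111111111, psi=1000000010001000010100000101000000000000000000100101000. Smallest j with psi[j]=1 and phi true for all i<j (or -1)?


(phi U psi) at 0: need smallest j with psi[j]=1 and phi[i]=1 for all i in [0,j).
Scan from step 0:
  step 0: psi=1 and phi held for [0,0) -> witness found
Witness step = 0

0


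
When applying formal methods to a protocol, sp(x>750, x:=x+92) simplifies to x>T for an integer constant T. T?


Formula: sp(P, x:=E) = exists old_x. (x = E[old_x/x]) AND P[old_x/x] (old_x is the value of x before the assignment; eliminate old_x by solving x = E[old_x/x] for old_x)
Step 1: Precondition P: x>750, i.e. old_x > 750
Step 2: Assignment gives x = old_x + 92, so old_x = x - 92
Step 3: Substitute into P: x - 92 > 750
Step 4: Simplify: x > 750+92 = 842

842


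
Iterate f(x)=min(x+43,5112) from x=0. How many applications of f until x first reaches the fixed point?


Step 1: x=0, cap=5112, increment=43
Step 2: x grows by 43 each step until capped at 5112; fixed point is x=5112
Step 3: iterations = ceil(5112/43) = 119

119


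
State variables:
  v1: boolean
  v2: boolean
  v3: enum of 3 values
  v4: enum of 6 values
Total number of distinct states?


State space = product of domain sizes of all variables.
Domain sizes:
  v1 (boolean): 2
  v2 (boolean): 2
  v3 (enum of 3 values): 3
  v4 (enum of 6 values): 6
Product = 2 * 2 * 3 * 6 = 72

72


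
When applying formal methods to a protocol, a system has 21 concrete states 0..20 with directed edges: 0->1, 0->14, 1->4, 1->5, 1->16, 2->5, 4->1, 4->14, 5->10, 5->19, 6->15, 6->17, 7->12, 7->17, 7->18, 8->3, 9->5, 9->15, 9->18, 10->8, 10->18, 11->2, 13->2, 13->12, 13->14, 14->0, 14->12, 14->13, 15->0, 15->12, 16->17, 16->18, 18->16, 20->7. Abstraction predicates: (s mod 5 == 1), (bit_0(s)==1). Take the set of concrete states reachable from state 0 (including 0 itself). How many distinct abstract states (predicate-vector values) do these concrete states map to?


BFS from 0:
Concrete reachable: {0, 1, 2, 3, 4, 5, 8, 10, 12, 13, 14, 16, 17, 18, 19}
Abstract via predicates (s mod 5 == 1), (bit_0(s)==1):
  (0,0) <- {0, 2, 4, 8, 10, 12, 14, 18}
  (0,1) <- {3, 5, 13, 17, 19}
  (1,0) <- {16}
  (1,1) <- {1}
Distinct abstract states = 4

4


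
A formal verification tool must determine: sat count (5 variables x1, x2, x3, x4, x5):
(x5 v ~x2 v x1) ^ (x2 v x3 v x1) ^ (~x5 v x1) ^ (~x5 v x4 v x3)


CNF with 4 clauses over 5 vars (32 assignments).
An assignment satisfies CNF iff every clause has >=1 true literal.
Check each row (bits = x1,x2,x3,x4,x5; clause T/F shown):
  row 0 [00000]: clauses=TFTT -> 0
  row 1 [00001]: clauses=TFFF -> 0
  row 2 [00010]: clauses=TFTT -> 0
  row 3 [00011]: clauses=TFFT -> 0
  row 4 [00100]: clauses=TTTT -> 1
  row 5 [00101]: clauses=TTFT -> 0
  row 6 [00110]: clauses=TTTT -> 1
  row 7 [00111]: clauses=TTFT -> 0
  row 8 [01000]: clauses=FTTT -> 0
  row 9 [01001]: clauses=TTFF -> 0
  row 10 [01010]: clauses=FTTT -> 0
  row 11 [01011]: clauses=TTFT -> 0
  row 12 [01100]: clauses=FTTT -> 0
  row 13 [01101]: clauses=TTFT -> 0
  row 14 [01110]: clauses=FTTT -> 0
  row 15 [01111]: clauses=TTFT -> 0
  row 16 [10000]: clauses=TTTT -> 1
  row 17 [10001]: clauses=TTTF -> 0
  row 18 [10010]: clauses=TTTT -> 1
  row 19 [10011]: clauses=TTTT -> 1
  row 20 [10100]: clauses=TTTT -> 1
  row 21 [10101]: clauses=TTTT -> 1
  row 22 [10110]: clauses=TTTT -> 1
  row 23 [10111]: clauses=TTTT -> 1
  row 24 [11000]: clauses=TTTT -> 1
  row 25 [11001]: clauses=TTTF -> 0
  row 26 [11010]: clauses=TTTT -> 1
  row 27 [11011]: clauses=TTTT -> 1
  row 28 [11100]: clauses=TTTT -> 1
  row 29 [11101]: clauses=TTTT -> 1
  row 30 [11110]: clauses=TTTT -> 1
  row 31 [11111]: clauses=TTTT -> 1
Full result column, 8 rows per line (x1,x2 fixed per line; x3,x4,x5 runs 000..111 left to right):
  rows 0-7 [x1,x2=00]: 00001010  (ones: 2)
  rows 8-15 [x1,x2=01]: 00000000  (ones: 0)
  rows 16-23 [x1,x2=10]: 10111111  (ones: 7)
  rows 24-31 [x1,x2=11]: 10111111  (ones: 7)
Satisfying assignments = 2+0+7+7 = 16

16


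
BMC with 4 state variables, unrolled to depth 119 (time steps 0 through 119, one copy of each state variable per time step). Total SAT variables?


BMC unrolls to depth k, creating one copy of each state var for steps 0..k.
Step count = 119 + 1 = 120 (steps 0 through 119)
Vars per step = 4
Total = 4 * 120 = 480

480


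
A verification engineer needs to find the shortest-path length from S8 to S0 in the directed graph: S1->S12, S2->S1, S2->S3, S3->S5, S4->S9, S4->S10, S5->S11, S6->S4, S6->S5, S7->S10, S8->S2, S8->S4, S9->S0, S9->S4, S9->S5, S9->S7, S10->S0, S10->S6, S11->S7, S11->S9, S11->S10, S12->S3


BFS layer-by-layer from S8:
  dist 0: {S8}
  dist 1: {S2, S4}
  dist 2: {S1, S3, S9, S10}
  dist 3: {S0, S5, S6, S7, S12}
  -> S0 reached at distance 3
Shortest path length = 3

3


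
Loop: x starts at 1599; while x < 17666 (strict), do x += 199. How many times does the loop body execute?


Step 1: x goes from 1599 toward 17666 by 199; the body runs while x<17666, so iterations = ceil((bound-start)/step)
Step 2: Distance=16067
Step 3: ceil(16067/199)=81

81


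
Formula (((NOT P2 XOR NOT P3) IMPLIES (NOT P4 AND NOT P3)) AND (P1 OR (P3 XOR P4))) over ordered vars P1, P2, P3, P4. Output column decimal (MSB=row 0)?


Formula: (((NOT P2 XOR NOT P3) IMPLIES (NOT P4 AND NOT P3)) AND (P1 OR (P3 XOR P4))) over P1, P2, P3, P4 (16 rows)
Evaluate each row (bits = P1,P2,P3,P4, MSB first):
  row 0 [0000]: (((NOT 0 XOR NOT 0) IMPLIES (NOT 0 AND NOT 0)) AND (0 OR (0 XOR 0))) -> 0
  row 1 [0001]: (((NOT 0 XOR NOT 0) IMPLIES (NOT 1 AND NOT 0)) AND (0 OR (0 XOR 1))) -> 1
  row 2 [0010]: (((NOT 0 XOR NOT 1) IMPLIES (NOT 0 AND NOT 1)) AND (0 OR (1 XOR 0))) -> 0
  row 3 [0011]: (((NOT 0 XOR NOT 1) IMPLIES (NOT 1 AND NOT 1)) AND (0 OR (1 XOR 1))) -> 0
  row 4 [0100]: (((NOT 1 XOR NOT 0) IMPLIES (NOT 0 AND NOT 0)) AND (0 OR (0 XOR 0))) -> 0
  row 5 [0101]: (((NOT 1 XOR NOT 0) IMPLIES (NOT 1 AND NOT 0)) AND (0 OR (0 XOR 1))) -> 0
  row 6 [0110]: (((NOT 1 XOR NOT 1) IMPLIES (NOT 0 AND NOT 1)) AND (0 OR (1 XOR 0))) -> 1
  row 7 [0111]: (((NOT 1 XOR NOT 1) IMPLIES (NOT 1 AND NOT 1)) AND (0 OR (1 XOR 1))) -> 0
  row 8 [1000]: (((NOT 0 XOR NOT 0) IMPLIES (NOT 0 AND NOT 0)) AND (1 OR (0 XOR 0))) -> 1
  row 9 [1001]: (((NOT 0 XOR NOT 0) IMPLIES (NOT 1 AND NOT 0)) AND (1 OR (0 XOR 1))) -> 1
  row 10 [1010]: (((NOT 0 XOR NOT 1) IMPLIES (NOT 0 AND NOT 1)) AND (1 OR (1 XOR 0))) -> 0
  row 11 [1011]: (((NOT 0 XOR NOT 1) IMPLIES (NOT 1 AND NOT 1)) AND (1 OR (1 XOR 1))) -> 0
  row 12 [1100]: (((NOT 1 XOR NOT 0) IMPLIES (NOT 0 AND NOT 0)) AND (1 OR (0 XOR 0))) -> 1
  row 13 [1101]: (((NOT 1 XOR NOT 0) IMPLIES (NOT 1 AND NOT 0)) AND (1 OR (0 XOR 1))) -> 0
  row 14 [1110]: (((NOT 1 XOR NOT 1) IMPLIES (NOT 0 AND NOT 1)) AND (1 OR (1 XOR 0))) -> 1
  row 15 [1111]: (((NOT 1 XOR NOT 1) IMPLIES (NOT 1 AND NOT 1)) AND (1 OR (1 XOR 1))) -> 1
Full result column, 4 rows per line (P1,P2 fixed per line; P3,P4 runs 00..11 left to right):
  rows 0-3 [P1,P2=00]: 0100  = hex 4
  rows 4-7 [P1,P2=01]: 0010  = hex 2
  rows 8-11 [P1,P2=10]: 1100  = hex C
  rows 12-15 [P1,P2=11]: 1011  = hex B
Output column (row 0 .. row 15) = 0100001011001011
Output column grouped in 4s = 0100 0010 1100 1011 = 0x42CB
Convert to decimal digit by digit (value = value*16 + digit):
  4 -> 4
  4*16 + 2 = 66
  66*16 + 12 (C) = 1068
  1068*16 + 11 (B) = 17099
Decimal = 17099

17099


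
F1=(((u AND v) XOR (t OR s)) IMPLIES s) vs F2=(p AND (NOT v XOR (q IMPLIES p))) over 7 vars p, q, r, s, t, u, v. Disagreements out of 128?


F1 = (((u AND v) XOR (t OR s)) IMPLIES s)
F2 = (p AND (NOT v XOR (q IMPLIES p)))
Evaluate both on each of 128 rows (bits = p,q,r,s,t,u,v):
  row 0 [0000000]: F1=1 F2=0 (differ) -> 1
  row 1 [0000001]: F1=1 F2=0 (differ) -> 1
  row 2 [0000010]: F1=1 F2=0 (differ) -> 1
  row 3 [0000011]: F1=0 F2=0 -> 0
  row 4 [0000100]: F1=0 F2=0 -> 0
  (every remaining row is evaluated the same way; all 128 results are listed next)
Full result column, 8 rows per line (p,q,r,s fixed per line; t,u,v runs 000..111 left to right):
  rows 0-7 [p,q,r,s=0000]: 11100001  (ones: 4)
  rows 8-15 [p,q,r,s=0001]: 11111111  (ones: 8)
  rows 16-23 [p,q,r,s=0010]: 11100001  (ones: 4)
  rows 24-31 [p,q,r,s=0011]: 11111111  (ones: 8)
  rows 32-39 [p,q,r,s=0100]: 11100001  (ones: 4)
  rows 40-47 [p,q,r,s=0101]: 11111111  (ones: 8)
  rows 48-55 [p,q,r,s=0110]: 11100001  (ones: 4)
  rows 56-63 [p,q,r,s=0111]: 11111111  (ones: 8)
  rows 64-71 [p,q,r,s=1000]: 10110100  (ones: 4)
  rows 72-79 [p,q,r,s=1001]: 10101010  (ones: 4)
  rows 80-87 [p,q,r,s=1010]: 10110100  (ones: 4)
  rows 88-95 [p,q,r,s=1011]: 10101010  (ones: 4)
  rows 96-103 [p,q,r,s=1100]: 10110100  (ones: 4)
  rows 104-111 [p,q,r,s=1101]: 10101010  (ones: 4)
  rows 112-119 [p,q,r,s=1110]: 10110100  (ones: 4)
  rows 120-127 [p,q,r,s=1111]: 10101010  (ones: 4)
Disagreements = 4+8+4+8+4+8+4+8+4+4+4+4+4+4+4+4 = 80

80


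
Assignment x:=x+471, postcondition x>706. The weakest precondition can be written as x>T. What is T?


Formula: wp(x:=E, P) = P[E/x] (substitute E for x in postcondition)
Step 1: Postcondition: x>706
Step 2: Substitute x+471 for x: x+471>706
Step 3: Solve for x: x > 706-471 = 235

235


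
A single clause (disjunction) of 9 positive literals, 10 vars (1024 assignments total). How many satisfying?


Step 1: Total=2^10=1024
Step 2: Unsat when all 9 false: 2^1=2
Step 3: Sat=1024-2=1022

1022


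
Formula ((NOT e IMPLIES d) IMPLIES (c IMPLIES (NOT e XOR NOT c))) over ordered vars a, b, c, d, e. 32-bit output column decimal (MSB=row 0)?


Formula: ((NOT e IMPLIES d) IMPLIES (c IMPLIES (NOT e XOR NOT c))) over a, b, c, d, e (32 rows)
Evaluate each row (bits = a,b,c,d,e, MSB first):
  row 0 [00000]: ((NOT 0 IMPLIES 0) IMPLIES (0 IMPLIES (NOT 0 XOR NOT 0))) -> 1
  row 1 [00001]: ((NOT 1 IMPLIES 0) IMPLIES (0 IMPLIES (NOT 1 XOR NOT 0))) -> 1
  row 2 [00010]: ((NOT 0 IMPLIES 1) IMPLIES (0 IMPLIES (NOT 0 XOR NOT 0))) -> 1
  row 3 [00011]: ((NOT 1 IMPLIES 1) IMPLIES (0 IMPLIES (NOT 1 XOR NOT 0))) -> 1
  row 4 [00100]: ((NOT 0 IMPLIES 0) IMPLIES (1 IMPLIES (NOT 0 XOR NOT 1))) -> 1
  row 5 [00101]: ((NOT 1 IMPLIES 0) IMPLIES (1 IMPLIES (NOT 1 XOR NOT 1))) -> 0
  row 6 [00110]: ((NOT 0 IMPLIES 1) IMPLIES (1 IMPLIES (NOT 0 XOR NOT 1))) -> 1
  row 7 [00111]: ((NOT 1 IMPLIES 1) IMPLIES (1 IMPLIES (NOT 1 XOR NOT 1))) -> 0
  row 8 [01000]: ((NOT 0 IMPLIES 0) IMPLIES (0 IMPLIES (NOT 0 XOR NOT 0))) -> 1
  row 9 [01001]: ((NOT 1 IMPLIES 0) IMPLIES (0 IMPLIES (NOT 1 XOR NOT 0))) -> 1
  row 10 [01010]: ((NOT 0 IMPLIES 1) IMPLIES (0 IMPLIES (NOT 0 XOR NOT 0))) -> 1
  row 11 [01011]: ((NOT 1 IMPLIES 1) IMPLIES (0 IMPLIES (NOT 1 XOR NOT 0))) -> 1
  row 12 [01100]: ((NOT 0 IMPLIES 0) IMPLIES (1 IMPLIES (NOT 0 XOR NOT 1))) -> 1
  row 13 [01101]: ((NOT 1 IMPLIES 0) IMPLIES (1 IMPLIES (NOT 1 XOR NOT 1))) -> 0
  row 14 [01110]: ((NOT 0 IMPLIES 1) IMPLIES (1 IMPLIES (NOT 0 XOR NOT 1))) -> 1
  row 15 [01111]: ((NOT 1 IMPLIES 1) IMPLIES (1 IMPLIES (NOT 1 XOR NOT 1))) -> 0
  row 16 [10000]: ((NOT 0 IMPLIES 0) IMPLIES (0 IMPLIES (NOT 0 XOR NOT 0))) -> 1
  row 17 [10001]: ((NOT 1 IMPLIES 0) IMPLIES (0 IMPLIES (NOT 1 XOR NOT 0))) -> 1
  row 18 [10010]: ((NOT 0 IMPLIES 1) IMPLIES (0 IMPLIES (NOT 0 XOR NOT 0))) -> 1
  row 19 [10011]: ((NOT 1 IMPLIES 1) IMPLIES (0 IMPLIES (NOT 1 XOR NOT 0))) -> 1
  row 20 [10100]: ((NOT 0 IMPLIES 0) IMPLIES (1 IMPLIES (NOT 0 XOR NOT 1))) -> 1
  row 21 [10101]: ((NOT 1 IMPLIES 0) IMPLIES (1 IMPLIES (NOT 1 XOR NOT 1))) -> 0
  row 22 [10110]: ((NOT 0 IMPLIES 1) IMPLIES (1 IMPLIES (NOT 0 XOR NOT 1))) -> 1
  row 23 [10111]: ((NOT 1 IMPLIES 1) IMPLIES (1 IMPLIES (NOT 1 XOR NOT 1))) -> 0
  row 24 [11000]: ((NOT 0 IMPLIES 0) IMPLIES (0 IMPLIES (NOT 0 XOR NOT 0))) -> 1
  row 25 [11001]: ((NOT 1 IMPLIES 0) IMPLIES (0 IMPLIES (NOT 1 XOR NOT 0))) -> 1
  row 26 [11010]: ((NOT 0 IMPLIES 1) IMPLIES (0 IMPLIES (NOT 0 XOR NOT 0))) -> 1
  row 27 [11011]: ((NOT 1 IMPLIES 1) IMPLIES (0 IMPLIES (NOT 1 XOR NOT 0))) -> 1
  row 28 [11100]: ((NOT 0 IMPLIES 0) IMPLIES (1 IMPLIES (NOT 0 XOR NOT 1))) -> 1
  row 29 [11101]: ((NOT 1 IMPLIES 0) IMPLIES (1 IMPLIES (NOT 1 XOR NOT 1))) -> 0
  row 30 [11110]: ((NOT 0 IMPLIES 1) IMPLIES (1 IMPLIES (NOT 0 XOR NOT 1))) -> 1
  row 31 [11111]: ((NOT 1 IMPLIES 1) IMPLIES (1 IMPLIES (NOT 1 XOR NOT 1))) -> 0
Full result column, 4 rows per line (a,b,c fixed per line; d,e runs 00..11 left to right):
  rows 0-3 [a,b,c=000]: 1111  = hex F
  rows 4-7 [a,b,c=001]: 1010  = hex A
  rows 8-11 [a,b,c=010]: 1111  = hex F
  rows 12-15 [a,b,c=011]: 1010  = hex A
  rows 16-19 [a,b,c=100]: 1111  = hex F
  rows 20-23 [a,b,c=101]: 1010  = hex A
  rows 24-27 [a,b,c=110]: 1111  = hex F
  rows 28-31 [a,b,c=111]: 1010  = hex A
Output column (row 0 .. row 31) = 11111010111110101111101011111010
Output column grouped in 4s = 1111 1010 1111 1010 1111 1010 1111 1010 = 0xFAFAFAFA
Convert to decimal digit by digit (value = value*16 + digit):
  F -> 15
  15*16 + 10 (A) = 250
  250*16 + 15 (F) = 4015
  4015*16 + 10 (A) = 64250
  64250*16 + 15 (F) = 1028015
  1028015*16 + 10 (A) = 16448250
  16448250*16 + 15 (F) = 263172015
  263172015*16 + 10 (A) = 4210752250
Decimal = 4210752250

4210752250


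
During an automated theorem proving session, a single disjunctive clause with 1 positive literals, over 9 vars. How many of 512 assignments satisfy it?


Step 1: Total=2^9=512
Step 2: Unsat when all 1 false: 2^8=256
Step 3: Sat=512-256=256

256


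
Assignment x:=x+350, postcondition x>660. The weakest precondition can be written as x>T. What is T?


Formula: wp(x:=E, P) = P[E/x] (substitute E for x in postcondition)
Step 1: Postcondition: x>660
Step 2: Substitute x+350 for x: x+350>660
Step 3: Solve for x: x > 660-350 = 310

310


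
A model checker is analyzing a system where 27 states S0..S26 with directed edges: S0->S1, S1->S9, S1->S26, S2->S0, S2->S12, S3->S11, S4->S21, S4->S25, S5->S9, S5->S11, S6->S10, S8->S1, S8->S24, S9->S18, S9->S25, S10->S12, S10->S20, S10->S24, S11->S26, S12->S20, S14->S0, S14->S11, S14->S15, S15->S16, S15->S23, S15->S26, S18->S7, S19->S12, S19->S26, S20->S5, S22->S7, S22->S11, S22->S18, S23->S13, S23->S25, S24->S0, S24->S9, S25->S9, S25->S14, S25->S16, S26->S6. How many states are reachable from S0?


BFS from S0:
  layer 0: {S0}
  layer 1: {S1}
  layer 2: {S9, S26}
  layer 3: {S6, S18, S25}
  layer 4: {S7, S10, S14, S16}
  layer 5: {S11, S12, S15, S20, S24}
  layer 6: {S5, S23}
  layer 7: {S13}
Reachable set: {S0, S1, S5, S6, S7, S9, S10, S11, S12, S13, S14, S15, S16, S18, S20, S23, S24, S25, S26}
Count = 19

19


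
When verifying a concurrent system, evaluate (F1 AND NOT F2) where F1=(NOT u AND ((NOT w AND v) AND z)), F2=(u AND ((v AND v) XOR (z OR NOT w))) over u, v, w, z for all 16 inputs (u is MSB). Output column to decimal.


F1 = (NOT u AND ((NOT w AND v) AND z))
F2 = (u AND ((v AND v) XOR (z OR NOT w)))
Counterexample to F1=>F2 is where F1=1 and F2=0.
Evaluate each row (bits = u,v,w,z, MSB first):
  row 0 [0000]: F1=0 F2=0 -> F1&~F2 -> 0
  row 1 [0001]: F1=0 F2=0 -> F1&~F2 -> 0
  row 2 [0010]: F1=0 F2=0 -> F1&~F2 -> 0
  row 3 [0011]: F1=0 F2=0 -> F1&~F2 -> 0
  row 4 [0100]: F1=0 F2=0 -> F1&~F2 -> 0
  row 5 [0101]: F1=1 F2=0 -> F1&~F2 -> 1
  row 6 [0110]: F1=0 F2=0 -> F1&~F2 -> 0
  row 7 [0111]: F1=0 F2=0 -> F1&~F2 -> 0
  row 8 [1000]: F1=0 F2=1 -> F1&~F2 -> 0
  row 9 [1001]: F1=0 F2=1 -> F1&~F2 -> 0
  row 10 [1010]: F1=0 F2=0 -> F1&~F2 -> 0
  row 11 [1011]: F1=0 F2=1 -> F1&~F2 -> 0
  row 12 [1100]: F1=0 F2=0 -> F1&~F2 -> 0
  row 13 [1101]: F1=0 F2=0 -> F1&~F2 -> 0
  row 14 [1110]: F1=0 F2=1 -> F1&~F2 -> 0
  row 15 [1111]: F1=0 F2=0 -> F1&~F2 -> 0
Full result column, 4 rows per line (u,v fixed per line; w,z runs 00..11 left to right):
  rows 0-3 [u,v=00]: 0000  = hex 0
  rows 4-7 [u,v=01]: 0100  = hex 4
  rows 8-11 [u,v=10]: 0000  = hex 0
  rows 12-15 [u,v=11]: 0000  = hex 0
Counterexample vector (row 0 .. row 15) = 0000010000000000
Output column grouped in 4s = 0000 0100 0000 0000 = 0x0400
Convert to decimal digit by digit (value = value*16 + digit):
  0 -> 0
  0*16 + 4 = 4
  4*16 + 0 = 64
  64*16 + 0 = 1024
Decimal = 1024

1024


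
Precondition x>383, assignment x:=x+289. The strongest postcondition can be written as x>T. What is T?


Formula: sp(P, x:=E) = exists old_x. (x = E[old_x/x]) AND P[old_x/x] (old_x is the value of x before the assignment; eliminate old_x by solving x = E[old_x/x] for old_x)
Step 1: Precondition P: x>383, i.e. old_x > 383
Step 2: Assignment gives x = old_x + 289, so old_x = x - 289
Step 3: Substitute into P: x - 289 > 383
Step 4: Simplify: x > 383+289 = 672

672


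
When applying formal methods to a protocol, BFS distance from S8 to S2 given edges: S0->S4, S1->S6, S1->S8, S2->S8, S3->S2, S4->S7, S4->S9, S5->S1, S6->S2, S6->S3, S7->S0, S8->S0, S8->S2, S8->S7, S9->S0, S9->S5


BFS layer-by-layer from S8:
  dist 0: {S8}
  dist 1: {S0, S2, S7}
  -> S2 reached at distance 1
Shortest path length = 1

1


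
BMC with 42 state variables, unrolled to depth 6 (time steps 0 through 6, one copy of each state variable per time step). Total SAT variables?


BMC unrolls to depth k, creating one copy of each state var for steps 0..k.
Step count = 6 + 1 = 7 (steps 0 through 6)
Vars per step = 42
Total = 42 * 7 = 294

294


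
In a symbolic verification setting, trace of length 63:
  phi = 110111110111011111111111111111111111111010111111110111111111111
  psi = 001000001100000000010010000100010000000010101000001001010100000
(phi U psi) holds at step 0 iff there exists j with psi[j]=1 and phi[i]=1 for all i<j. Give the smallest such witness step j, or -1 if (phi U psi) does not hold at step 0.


(phi U psi) at 0: need smallest j with psi[j]=1 and phi[i]=1 for all i in [0,j).
Scan from step 0:
  step 0: phi=1, psi=0 -> continue
  step 1: phi=1, psi=0 -> continue
  step 2: psi=1 and phi held for [0,2) -> witness found
Witness step = 2

2


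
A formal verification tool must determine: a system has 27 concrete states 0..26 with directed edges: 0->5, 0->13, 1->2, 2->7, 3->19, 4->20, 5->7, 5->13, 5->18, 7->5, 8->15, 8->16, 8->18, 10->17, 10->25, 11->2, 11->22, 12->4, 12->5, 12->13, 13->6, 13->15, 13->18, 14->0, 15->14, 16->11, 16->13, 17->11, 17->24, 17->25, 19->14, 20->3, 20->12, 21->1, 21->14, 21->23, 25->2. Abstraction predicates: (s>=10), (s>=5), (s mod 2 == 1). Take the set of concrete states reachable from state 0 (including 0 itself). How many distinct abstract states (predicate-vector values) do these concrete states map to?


BFS from 0:
Concrete reachable: {0, 5, 6, 7, 13, 14, 15, 18}
Abstract via predicates (s>=10), (s>=5), (s mod 2 == 1):
  (0,0,0) <- {0}
  (0,1,0) <- {6}
  (0,1,1) <- {5, 7}
  (1,1,0) <- {14, 18}
  (1,1,1) <- {13, 15}
Distinct abstract states = 5

5
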